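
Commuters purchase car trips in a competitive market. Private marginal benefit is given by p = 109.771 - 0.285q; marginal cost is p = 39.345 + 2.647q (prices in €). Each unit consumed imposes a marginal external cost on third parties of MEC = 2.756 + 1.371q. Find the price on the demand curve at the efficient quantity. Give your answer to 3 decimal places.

Social marginal benefit = demand − MEC = 107.015 - 1.656q.
Set SMB = MC: 107.015 - 1.656q = 39.345 + 2.647q → q* = 15.7262.
Consumer price on the demand curve at q*: 109.771 − 0.285×15.7262 = 105.2890.

P = €105.289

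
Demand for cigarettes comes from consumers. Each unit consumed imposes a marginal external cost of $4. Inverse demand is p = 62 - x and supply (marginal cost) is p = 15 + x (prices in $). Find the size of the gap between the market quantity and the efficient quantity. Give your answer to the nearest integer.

2 units

Market equilibrium (private): 15 + x = 62 - x → x_m = 23.5000.
Social marginal benefit = demand − MEC = 58 - x.
Set SMB = MC: 58 - x = 15 + x → x* = 21.5000.
Gap = |23.5000 − 21.5000| = 2.0000.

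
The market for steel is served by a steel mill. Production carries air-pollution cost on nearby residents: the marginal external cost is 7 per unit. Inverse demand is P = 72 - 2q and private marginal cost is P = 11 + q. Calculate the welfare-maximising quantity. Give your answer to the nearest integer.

Social marginal cost = private MC + MEC = 18 + q.
Set SMC = demand: 18 + q = 72 - 2q → q* = 18.0000.

q* = 18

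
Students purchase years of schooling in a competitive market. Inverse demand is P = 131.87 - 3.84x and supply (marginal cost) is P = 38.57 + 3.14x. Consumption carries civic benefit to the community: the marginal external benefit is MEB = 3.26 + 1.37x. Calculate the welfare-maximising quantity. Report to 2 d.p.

Social marginal benefit = demand + MEB = 135.13 - 2.47x.
Set SMB = MC: 135.13 - 2.47x = 38.57 + 3.14x → x* = 17.2121.

x* = 17.21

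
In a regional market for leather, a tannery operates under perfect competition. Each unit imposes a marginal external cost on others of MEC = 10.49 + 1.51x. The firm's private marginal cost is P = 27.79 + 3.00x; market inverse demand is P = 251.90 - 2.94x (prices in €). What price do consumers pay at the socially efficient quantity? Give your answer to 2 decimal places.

Social marginal cost = private MC + MEC = 38.28 + 4.51x.
Set SMC = demand: 38.28 + 4.51x = 251.90 - 2.94x → x* = 28.6738.
Consumer price on the demand curve at x*: 251.90 − 2.94×28.6738 = 167.5990.

P = €167.60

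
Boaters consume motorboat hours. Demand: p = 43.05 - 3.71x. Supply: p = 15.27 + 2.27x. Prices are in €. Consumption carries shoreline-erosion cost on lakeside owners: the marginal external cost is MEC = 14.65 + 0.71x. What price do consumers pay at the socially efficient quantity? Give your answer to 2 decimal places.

P = €35.77

Social marginal benefit = demand − MEC = 28.40 - 4.42x.
Set SMB = MC: 28.40 - 4.42x = 15.27 + 2.27x → x* = 1.9626.
Consumer price on the demand curve at x*: 43.05 − 3.71×1.9626 = 35.7688.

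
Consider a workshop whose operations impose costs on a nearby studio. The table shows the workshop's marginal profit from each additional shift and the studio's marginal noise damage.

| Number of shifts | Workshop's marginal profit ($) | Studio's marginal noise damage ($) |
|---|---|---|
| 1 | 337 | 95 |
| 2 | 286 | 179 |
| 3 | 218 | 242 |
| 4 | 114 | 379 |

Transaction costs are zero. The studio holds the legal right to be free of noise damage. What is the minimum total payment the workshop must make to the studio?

Efficient level: marginal profit ≥ marginal noise damage through level 2, so k* = 2.
With the studio holding the right, the workshop must at least compensate total damage at k*: 95 + 179 = 274.

$274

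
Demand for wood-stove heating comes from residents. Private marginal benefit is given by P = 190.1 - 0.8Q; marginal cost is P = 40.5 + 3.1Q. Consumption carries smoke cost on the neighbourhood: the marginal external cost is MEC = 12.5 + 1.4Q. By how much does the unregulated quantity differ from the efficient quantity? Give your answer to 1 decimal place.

12.5 units

Market equilibrium (private): 40.5 + 3.1Q = 190.1 - 0.8Q → Q_m = 38.3590.
Social marginal benefit = demand − MEC = 177.6 - 2.2Q.
Set SMB = MC: 177.6 - 2.2Q = 40.5 + 3.1Q → Q* = 25.8679.
Gap = |38.3590 − 25.8679| = 12.4911.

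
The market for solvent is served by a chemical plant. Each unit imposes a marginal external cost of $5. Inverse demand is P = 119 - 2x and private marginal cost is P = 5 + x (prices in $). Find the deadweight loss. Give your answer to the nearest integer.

DWL = $4

Market equilibrium (private): 5 + x = 119 - 2x → x_m = 38.0000.
Social marginal cost = private MC + MEC = 10 + x.
Set SMC = demand: 10 + x = 119 - 2x → x* = 36.3333.
Height of the DWL triangle at x_m is SMC(x_m) − demand(x_m) = MEC(x_m) = 5.0000.
DWL = ½ × 1.6667 × 5.0000 = 4.1668.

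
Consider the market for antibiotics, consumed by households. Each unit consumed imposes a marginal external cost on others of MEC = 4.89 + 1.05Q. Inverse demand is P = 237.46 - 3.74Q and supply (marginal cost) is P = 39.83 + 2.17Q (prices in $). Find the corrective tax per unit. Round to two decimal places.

Social marginal benefit = demand − MEC = 232.57 - 4.79Q.
Set SMB = MC: 232.57 - 4.79Q = 39.83 + 2.17Q → Q* = 27.6925.
The Pigouvian tax equals MEC at Q*: 4.89 + 1.05×27.6925 = 33.9671.

tax = $33.97 per unit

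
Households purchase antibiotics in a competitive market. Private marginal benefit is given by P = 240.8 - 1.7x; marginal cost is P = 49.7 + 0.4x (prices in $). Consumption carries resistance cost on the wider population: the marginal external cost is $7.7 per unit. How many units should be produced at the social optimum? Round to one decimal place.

Social marginal benefit = demand − MEC = 233.1 - 1.7x.
Set SMB = MC: 233.1 - 1.7x = 49.7 + 0.4x → x* = 87.3333.

x* = 87.3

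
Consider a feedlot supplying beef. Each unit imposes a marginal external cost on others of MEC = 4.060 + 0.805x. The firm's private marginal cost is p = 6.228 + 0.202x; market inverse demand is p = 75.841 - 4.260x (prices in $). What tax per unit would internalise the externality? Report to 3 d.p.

Social marginal cost = private MC + MEC = 10.288 + 1.007x.
Set SMC = demand: 10.288 + 1.007x = 75.841 - 4.260x → x* = 12.4460.
The Pigouvian tax equals MEC at x*: 4.060 + 0.805×12.4460 = 14.0790.

tax = $14.079 per unit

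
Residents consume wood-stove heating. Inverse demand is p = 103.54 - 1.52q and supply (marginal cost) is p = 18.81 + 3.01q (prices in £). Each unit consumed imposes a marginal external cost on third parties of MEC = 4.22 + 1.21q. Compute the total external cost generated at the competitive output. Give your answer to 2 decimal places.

Market equilibrium (private): 18.81 + 3.01q = 103.54 - 1.52q → q_m = 18.7042.
Total external cost = ∫₀^{q_m} (4.22 + 1.21q) dq = 4.22×18.7042 + ½×1.21×18.7042² = 290.5892.

£290.59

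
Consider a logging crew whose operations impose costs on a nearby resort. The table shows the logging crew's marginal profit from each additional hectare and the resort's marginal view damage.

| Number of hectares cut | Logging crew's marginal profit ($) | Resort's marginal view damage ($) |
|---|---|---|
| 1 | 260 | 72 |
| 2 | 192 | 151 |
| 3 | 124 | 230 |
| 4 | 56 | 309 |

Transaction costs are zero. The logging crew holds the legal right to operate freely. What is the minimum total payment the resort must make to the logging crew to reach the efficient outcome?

Left alone the logging crew would choose level 4 (marginal profit stays positive).
Efficient level: k* = 2 (marginal profit ≥ marginal view damage through 2).
The resort must at least cover the logging crew's forgone profit from cutting 4→2: 124 + 56 = 180.

$180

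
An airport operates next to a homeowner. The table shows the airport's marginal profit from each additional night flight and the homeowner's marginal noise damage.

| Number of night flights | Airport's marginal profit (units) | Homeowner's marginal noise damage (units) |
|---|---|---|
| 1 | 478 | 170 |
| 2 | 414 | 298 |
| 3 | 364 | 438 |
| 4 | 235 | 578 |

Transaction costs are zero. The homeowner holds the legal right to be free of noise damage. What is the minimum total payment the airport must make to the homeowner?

Efficient level: marginal profit ≥ marginal noise damage through level 2, so k* = 2.
With the homeowner holding the right, the airport must at least compensate total damage at k*: 170 + 298 = 468.

468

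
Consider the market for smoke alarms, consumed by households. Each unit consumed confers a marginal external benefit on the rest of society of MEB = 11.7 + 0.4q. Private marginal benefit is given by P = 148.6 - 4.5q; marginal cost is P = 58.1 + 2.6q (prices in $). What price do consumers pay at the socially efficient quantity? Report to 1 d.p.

P = $80.0

Social marginal benefit = demand + MEB = 160.3 - 4.1q.
Set SMB = MC: 160.3 - 4.1q = 58.1 + 2.6q → q* = 15.2537.
Consumer price on the demand curve at q*: 148.6 − 4.5×15.2537 = 79.9584.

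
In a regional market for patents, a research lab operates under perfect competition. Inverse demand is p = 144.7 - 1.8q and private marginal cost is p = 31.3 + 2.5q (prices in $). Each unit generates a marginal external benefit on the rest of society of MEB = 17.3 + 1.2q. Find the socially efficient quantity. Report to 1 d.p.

Social marginal cost = private MC − MEB = 14.0 + 1.3q.
Set SMC = demand: 14.0 + 1.3q = 144.7 - 1.8q → q* = 42.1613.

q* = 42.2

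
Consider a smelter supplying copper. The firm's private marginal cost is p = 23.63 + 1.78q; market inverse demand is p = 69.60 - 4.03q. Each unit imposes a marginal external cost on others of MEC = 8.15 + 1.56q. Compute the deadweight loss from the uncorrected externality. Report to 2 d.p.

DWL = 28.49

Market equilibrium (private): 23.63 + 1.78q = 69.60 - 4.03q → q_m = 7.9122.
Social marginal cost = private MC + MEC = 31.78 + 3.34q.
Set SMC = demand: 31.78 + 3.34q = 69.60 - 4.03q → q* = 5.1316.
The loss is the area between SMC and demand from q* to q_m; with linear curves that's a triangle of height MEC(q_m).
DWL = ½ × 2.7806 × 20.4931 = 28.4916.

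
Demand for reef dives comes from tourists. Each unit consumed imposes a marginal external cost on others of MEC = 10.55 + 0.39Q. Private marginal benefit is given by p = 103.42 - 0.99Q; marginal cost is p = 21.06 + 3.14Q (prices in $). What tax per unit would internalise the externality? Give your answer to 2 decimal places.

Social marginal benefit = demand − MEC = 92.87 - 1.38Q.
Set SMB = MC: 92.87 - 1.38Q = 21.06 + 3.14Q → Q* = 15.8872.
The Pigouvian tax equals MEC at Q*: 10.55 + 0.39×15.8872 = 16.7460.

tax = $16.75 per unit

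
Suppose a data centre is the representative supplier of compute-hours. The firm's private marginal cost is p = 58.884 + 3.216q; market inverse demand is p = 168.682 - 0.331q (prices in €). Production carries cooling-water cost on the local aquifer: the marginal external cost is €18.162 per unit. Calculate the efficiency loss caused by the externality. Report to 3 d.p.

Market equilibrium (private): 58.884 + 3.216q = 168.682 - 0.331q → q_m = 30.9552.
Social marginal cost = private MC + MEC = 77.046 + 3.216q.
Set SMC = demand: 77.046 + 3.216q = 168.682 - 0.331q → q* = 25.8348.
Between q* and q_m the wedge SMC − demand runs linearly from 0 to MEC(q_m), so the loss is a triangle.
DWL = ½ × 5.1204 × 18.1620 = 46.4984.

DWL = €46.498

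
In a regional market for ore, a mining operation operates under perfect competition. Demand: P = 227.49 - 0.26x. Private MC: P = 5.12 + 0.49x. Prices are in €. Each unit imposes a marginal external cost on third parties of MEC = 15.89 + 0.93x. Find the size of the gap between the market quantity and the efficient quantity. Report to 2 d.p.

173.59 units

Market equilibrium (private): 5.12 + 0.49x = 227.49 - 0.26x → x_m = 296.4933.
Social marginal cost = private MC + MEC = 21.01 + 1.42x.
Set SMC = demand: 21.01 + 1.42x = 227.49 - 0.26x → x* = 122.9048.
Gap = |296.4933 − 122.9048| = 173.5885.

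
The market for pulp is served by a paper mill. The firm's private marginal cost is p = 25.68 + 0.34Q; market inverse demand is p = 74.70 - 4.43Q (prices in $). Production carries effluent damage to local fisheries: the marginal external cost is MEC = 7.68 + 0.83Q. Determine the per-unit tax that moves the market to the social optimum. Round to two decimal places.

Social marginal cost = private MC + MEC = 33.36 + 1.17Q.
Set SMC = demand: 33.36 + 1.17Q = 74.70 - 4.43Q → Q* = 7.3821.
The Pigouvian tax equals MEC at Q*: 7.68 + 0.83×7.3821 = 13.8071.

tax = $13.81 per unit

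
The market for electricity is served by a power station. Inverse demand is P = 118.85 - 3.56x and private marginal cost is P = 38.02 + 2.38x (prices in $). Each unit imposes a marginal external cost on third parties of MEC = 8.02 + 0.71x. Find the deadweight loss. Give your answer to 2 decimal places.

Market equilibrium (private): 38.02 + 2.38x = 118.85 - 3.56x → x_m = 13.6077.
Social marginal cost = private MC + MEC = 46.04 + 3.09x.
Set SMC = demand: 46.04 + 3.09x = 118.85 - 3.56x → x* = 10.9489.
The loss is the area between SMC and demand from x* to x_m; with linear curves that's a triangle of height MEC(x_m).
DWL = ½ × 2.6588 × 17.6815 = 23.5058.

DWL = $23.51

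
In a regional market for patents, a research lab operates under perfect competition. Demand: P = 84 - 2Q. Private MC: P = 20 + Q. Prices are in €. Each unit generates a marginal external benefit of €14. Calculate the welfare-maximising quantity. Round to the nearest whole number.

Social marginal cost = private MC − MEB = 6 + Q.
Set SMC = demand: 6 + Q = 84 - 2Q → Q* = 26.0000.

Q* = 26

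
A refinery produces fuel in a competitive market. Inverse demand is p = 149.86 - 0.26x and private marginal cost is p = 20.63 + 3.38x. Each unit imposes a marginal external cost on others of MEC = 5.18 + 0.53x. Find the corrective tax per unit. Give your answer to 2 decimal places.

Social marginal cost = private MC + MEC = 25.81 + 3.91x.
Set SMC = demand: 25.81 + 3.91x = 149.86 - 0.26x → x* = 29.7482.
The Pigouvian tax equals MEC at x*: 5.18 + 0.53×29.7482 = 20.9465.

tax = 20.95 per unit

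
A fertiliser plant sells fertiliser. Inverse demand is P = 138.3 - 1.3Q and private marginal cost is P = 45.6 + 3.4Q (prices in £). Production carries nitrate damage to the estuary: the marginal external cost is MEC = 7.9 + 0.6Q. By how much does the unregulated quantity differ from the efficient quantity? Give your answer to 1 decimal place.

Market equilibrium (private): 45.6 + 3.4Q = 138.3 - 1.3Q → Q_m = 19.7234.
Social marginal cost = private MC + MEC = 53.5 + 4.0Q.
Set SMC = demand: 53.5 + 4.0Q = 138.3 - 1.3Q → Q* = 16.0000.
Gap = |19.7234 − 16.0000| = 3.7234.

3.7 units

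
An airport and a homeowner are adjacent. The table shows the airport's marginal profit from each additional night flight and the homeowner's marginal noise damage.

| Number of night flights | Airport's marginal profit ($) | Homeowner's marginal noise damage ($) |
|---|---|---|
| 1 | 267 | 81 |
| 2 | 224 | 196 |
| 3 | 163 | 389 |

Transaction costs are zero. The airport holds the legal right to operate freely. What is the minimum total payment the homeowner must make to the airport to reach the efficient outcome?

Left alone the airport would choose level 3 (marginal profit stays positive).
Efficient level: k* = 2 (marginal profit ≥ marginal noise damage through 2).
The homeowner must at least cover the airport's forgone profit from cutting 3→2: 163 = 163.

$163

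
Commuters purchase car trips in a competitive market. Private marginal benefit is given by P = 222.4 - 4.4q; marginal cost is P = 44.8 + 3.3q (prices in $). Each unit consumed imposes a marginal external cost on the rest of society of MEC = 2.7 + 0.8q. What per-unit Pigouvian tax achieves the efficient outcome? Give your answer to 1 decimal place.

tax = $19.2 per unit

Social marginal benefit = demand − MEC = 219.7 - 5.2q.
Set SMB = MC: 219.7 - 5.2q = 44.8 + 3.3q → q* = 20.5765.
The Pigouvian tax equals MEC at q*: 2.7 + 0.8×20.5765 = 19.1612.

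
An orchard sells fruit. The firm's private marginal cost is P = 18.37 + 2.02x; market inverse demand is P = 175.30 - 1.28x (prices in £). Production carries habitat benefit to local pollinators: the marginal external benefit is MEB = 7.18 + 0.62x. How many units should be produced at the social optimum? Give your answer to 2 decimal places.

Social marginal cost = private MC − MEB = 11.19 + 1.40x.
Set SMC = demand: 11.19 + 1.40x = 175.30 - 1.28x → x* = 61.2351.

x* = 61.24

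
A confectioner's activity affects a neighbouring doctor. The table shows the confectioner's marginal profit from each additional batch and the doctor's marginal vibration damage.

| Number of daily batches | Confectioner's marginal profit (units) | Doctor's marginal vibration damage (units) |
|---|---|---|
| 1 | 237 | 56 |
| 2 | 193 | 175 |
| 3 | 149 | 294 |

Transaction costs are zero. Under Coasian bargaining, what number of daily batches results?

2

Bargaining reaches the level where marginal profit last exceeds marginal vibration damage.
That holds through level 2 (193 ≥ 175) but not at 3 (149 < 294).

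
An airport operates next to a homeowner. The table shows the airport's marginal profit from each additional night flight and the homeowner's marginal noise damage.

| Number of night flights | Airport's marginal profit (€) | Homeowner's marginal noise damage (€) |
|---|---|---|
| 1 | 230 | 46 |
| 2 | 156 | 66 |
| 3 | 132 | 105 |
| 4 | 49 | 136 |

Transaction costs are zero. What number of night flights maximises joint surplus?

3

Bargaining reaches the level where marginal profit last exceeds marginal noise damage.
That holds through level 3 (132 ≥ 105) but not at 4 (49 < 136).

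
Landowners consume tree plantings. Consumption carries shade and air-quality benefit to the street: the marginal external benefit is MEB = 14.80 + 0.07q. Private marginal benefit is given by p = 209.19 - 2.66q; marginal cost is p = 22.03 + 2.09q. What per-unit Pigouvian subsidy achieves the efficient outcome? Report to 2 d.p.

subsidy = 17.82 per unit

Social marginal benefit = demand + MEB = 223.99 - 2.59q.
Set SMB = MC: 223.99 - 2.59q = 22.03 + 2.09q → q* = 43.1538.
The Pigouvian subsidy equals MEB at q*: 14.80 + 0.07×43.1538 = 17.8208.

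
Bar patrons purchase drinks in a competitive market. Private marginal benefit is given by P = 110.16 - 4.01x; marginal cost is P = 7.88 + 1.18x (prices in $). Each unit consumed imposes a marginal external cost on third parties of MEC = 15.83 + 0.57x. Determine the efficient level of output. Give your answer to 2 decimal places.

x* = 15.01

Social marginal benefit = demand − MEC = 94.33 - 4.58x.
Set SMB = MC: 94.33 - 4.58x = 7.88 + 1.18x → x* = 15.0087.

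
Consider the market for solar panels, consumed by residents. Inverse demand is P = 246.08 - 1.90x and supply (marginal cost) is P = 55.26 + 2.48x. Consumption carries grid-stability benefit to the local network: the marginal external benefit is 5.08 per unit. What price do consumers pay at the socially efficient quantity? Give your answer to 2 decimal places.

P = 161.10

Social marginal benefit = demand + MEB = 251.16 - 1.90x.
Set SMB = MC: 251.16 - 1.90x = 55.26 + 2.48x → x* = 44.7260.
Consumer price on the demand curve at x*: 246.08 − 1.90×44.7260 = 161.1006.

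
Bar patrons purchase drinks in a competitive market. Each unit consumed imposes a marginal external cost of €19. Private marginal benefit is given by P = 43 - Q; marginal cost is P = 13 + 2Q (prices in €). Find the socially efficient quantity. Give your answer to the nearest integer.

Social marginal benefit = demand − MEC = 24 - Q.
Set SMB = MC: 24 - Q = 13 + 2Q → Q* = 3.6667.

Q* = 4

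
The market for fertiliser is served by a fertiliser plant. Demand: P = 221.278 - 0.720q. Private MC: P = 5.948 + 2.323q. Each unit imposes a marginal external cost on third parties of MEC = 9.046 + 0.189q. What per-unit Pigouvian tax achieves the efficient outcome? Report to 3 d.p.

Social marginal cost = private MC + MEC = 14.994 + 2.512q.
Set SMC = demand: 14.994 + 2.512q = 221.278 - 0.720q → q* = 63.8255.
The Pigouvian tax equals MEC at q*: 9.046 + 0.189×63.8255 = 21.1090.

tax = 21.109 per unit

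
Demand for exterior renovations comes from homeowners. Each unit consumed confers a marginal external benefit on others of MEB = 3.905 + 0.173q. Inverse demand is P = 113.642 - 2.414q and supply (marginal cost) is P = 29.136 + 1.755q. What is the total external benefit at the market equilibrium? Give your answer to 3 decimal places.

114.696

Market equilibrium (private): 29.136 + 1.755q = 113.642 - 2.414q → q_m = 20.2701.
Total external benefit = ∫₀^{q_m} (3.905 + 0.173q) dq = 3.905×20.2701 + ½×0.173×20.2701² = 114.6956.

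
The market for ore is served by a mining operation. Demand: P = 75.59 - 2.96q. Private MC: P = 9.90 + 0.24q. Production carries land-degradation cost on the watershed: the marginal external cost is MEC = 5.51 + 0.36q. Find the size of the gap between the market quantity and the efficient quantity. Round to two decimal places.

3.62 units

Market equilibrium (private): 9.90 + 0.24q = 75.59 - 2.96q → q_m = 20.5281.
Social marginal cost = private MC + MEC = 15.41 + 0.60q.
Set SMC = demand: 15.41 + 0.60q = 75.59 - 2.96q → q* = 16.9045.
Gap = |20.5281 − 16.9045| = 3.6236.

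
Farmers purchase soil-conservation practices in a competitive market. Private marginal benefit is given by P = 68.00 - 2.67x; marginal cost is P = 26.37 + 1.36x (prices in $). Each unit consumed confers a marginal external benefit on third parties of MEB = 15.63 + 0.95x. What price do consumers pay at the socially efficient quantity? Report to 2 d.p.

Social marginal benefit = demand + MEB = 83.63 - 1.72x.
Set SMB = MC: 83.63 - 1.72x = 26.37 + 1.36x → x* = 18.5909.
Consumer price on the demand curve at x*: 68.00 − 2.67×18.5909 = 18.3623.

P = $18.36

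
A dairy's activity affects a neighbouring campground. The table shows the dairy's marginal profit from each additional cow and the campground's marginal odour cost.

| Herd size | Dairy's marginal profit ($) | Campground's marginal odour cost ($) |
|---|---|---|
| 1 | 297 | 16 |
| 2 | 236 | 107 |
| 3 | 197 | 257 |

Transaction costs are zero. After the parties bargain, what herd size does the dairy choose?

2

Bargaining reaches the level where marginal profit last exceeds marginal odour cost.
That holds through level 2 (236 ≥ 107) but not at 3 (197 < 257).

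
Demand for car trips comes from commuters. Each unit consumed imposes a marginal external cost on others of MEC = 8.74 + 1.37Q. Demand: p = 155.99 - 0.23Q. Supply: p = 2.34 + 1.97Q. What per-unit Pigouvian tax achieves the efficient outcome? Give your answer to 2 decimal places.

Social marginal benefit = demand − MEC = 147.25 - 1.60Q.
Set SMB = MC: 147.25 - 1.60Q = 2.34 + 1.97Q → Q* = 40.5910.
The Pigouvian tax equals MEC at Q*: 8.74 + 1.37×40.5910 = 64.3497.

tax = 64.35 per unit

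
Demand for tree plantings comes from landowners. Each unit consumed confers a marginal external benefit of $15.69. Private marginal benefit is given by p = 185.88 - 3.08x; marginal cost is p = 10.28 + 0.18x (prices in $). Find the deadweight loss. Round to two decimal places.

Market equilibrium (private): 10.28 + 0.18x = 185.88 - 3.08x → x_m = 53.8650.
Social marginal benefit = demand + MEB = 201.57 - 3.08x.
Set SMB = MC: 201.57 - 3.08x = 10.28 + 0.18x → x* = 58.6779.
Height of the DWL triangle at x_m is SMB(x_m) − MC(x_m) = MEB(x_m) = 15.6900.
DWL = ½ × 4.8129 × 15.6900 = 37.7572.

DWL = $37.76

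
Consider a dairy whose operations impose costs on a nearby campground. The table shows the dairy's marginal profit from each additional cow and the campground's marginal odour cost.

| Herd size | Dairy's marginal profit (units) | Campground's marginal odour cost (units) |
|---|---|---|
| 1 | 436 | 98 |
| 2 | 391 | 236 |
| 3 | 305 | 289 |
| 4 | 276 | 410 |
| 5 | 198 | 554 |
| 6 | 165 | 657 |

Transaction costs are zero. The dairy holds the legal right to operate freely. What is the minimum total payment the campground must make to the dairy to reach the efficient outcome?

639

Left alone the dairy would choose level 6 (marginal profit stays positive).
Efficient level: k* = 3 (marginal profit ≥ marginal odour cost through 3).
The campground must at least cover the dairy's forgone profit from cutting 6→3: 276 + 198 + 165 = 639.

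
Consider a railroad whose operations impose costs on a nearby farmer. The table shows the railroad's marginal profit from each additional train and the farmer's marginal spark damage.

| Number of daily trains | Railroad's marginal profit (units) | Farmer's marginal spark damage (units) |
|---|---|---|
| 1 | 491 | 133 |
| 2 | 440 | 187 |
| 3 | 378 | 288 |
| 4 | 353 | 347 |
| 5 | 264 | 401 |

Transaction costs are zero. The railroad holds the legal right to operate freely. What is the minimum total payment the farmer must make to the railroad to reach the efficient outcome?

264

Left alone the railroad would choose level 5 (marginal profit stays positive).
Efficient level: k* = 4 (marginal profit ≥ marginal spark damage through 4).
The farmer must at least cover the railroad's forgone profit from cutting 5→4: 264 = 264.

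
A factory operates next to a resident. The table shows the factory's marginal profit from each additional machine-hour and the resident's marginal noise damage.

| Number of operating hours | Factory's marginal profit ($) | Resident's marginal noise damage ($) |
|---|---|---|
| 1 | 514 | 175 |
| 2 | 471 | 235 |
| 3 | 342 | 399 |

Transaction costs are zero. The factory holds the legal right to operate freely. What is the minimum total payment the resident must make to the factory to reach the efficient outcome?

$342

Left alone the factory would choose level 3 (marginal profit stays positive).
Efficient level: k* = 2 (marginal profit ≥ marginal noise damage through 2).
The resident must at least cover the factory's forgone profit from cutting 3→2: 342 = 342.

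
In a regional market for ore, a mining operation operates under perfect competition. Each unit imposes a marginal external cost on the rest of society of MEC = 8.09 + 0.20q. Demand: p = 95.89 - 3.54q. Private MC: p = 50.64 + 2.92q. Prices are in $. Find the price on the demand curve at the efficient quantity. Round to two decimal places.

P = $76.14

Social marginal cost = private MC + MEC = 58.73 + 3.12q.
Set SMC = demand: 58.73 + 3.12q = 95.89 - 3.54q → q* = 5.5796.
Consumer price on the demand curve at q*: 95.89 − 3.54×5.5796 = 76.1382.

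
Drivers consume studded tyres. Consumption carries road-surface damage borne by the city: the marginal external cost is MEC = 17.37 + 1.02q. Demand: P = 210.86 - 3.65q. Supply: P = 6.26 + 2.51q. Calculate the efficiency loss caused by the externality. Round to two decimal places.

DWL = 182.90

Market equilibrium (private): 6.26 + 2.51q = 210.86 - 3.65q → q_m = 33.2143.
Social marginal benefit = demand − MEC = 193.49 - 4.67q.
Set SMB = MC: 193.49 - 4.67q = 6.26 + 2.51q → q* = 26.0766.
The welfare-loss triangle has base |q_m − q*| and height MEC(q_m) (the vertical gap between SMB and MC is zero at q* and MEC at q_m).
DWL = ½ × 7.1377 × 51.2486 = 182.8986.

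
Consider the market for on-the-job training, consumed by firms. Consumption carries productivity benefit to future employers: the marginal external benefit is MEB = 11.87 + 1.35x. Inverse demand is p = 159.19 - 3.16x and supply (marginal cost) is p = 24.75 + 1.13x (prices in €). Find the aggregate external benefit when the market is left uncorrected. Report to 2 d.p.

Market equilibrium (private): 24.75 + 1.13x = 159.19 - 3.16x → x_m = 31.3380.
Total external benefit = ∫₀^{x_m} (11.87 + 1.35x) dx = 11.87×31.3380 + ½×1.35×31.3380² = 1034.8795.

€1034.88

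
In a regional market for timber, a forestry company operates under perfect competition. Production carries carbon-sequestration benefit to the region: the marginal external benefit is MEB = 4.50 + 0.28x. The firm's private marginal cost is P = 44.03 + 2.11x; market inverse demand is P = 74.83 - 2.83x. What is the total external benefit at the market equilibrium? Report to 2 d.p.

Market equilibrium (private): 44.03 + 2.11x = 74.83 - 2.83x → x_m = 6.2348.
Total external benefit = ∫₀^{x_m} (4.50 + 0.28x) dx = 4.50×6.2348 + ½×0.28×6.2348² = 33.4988.

33.50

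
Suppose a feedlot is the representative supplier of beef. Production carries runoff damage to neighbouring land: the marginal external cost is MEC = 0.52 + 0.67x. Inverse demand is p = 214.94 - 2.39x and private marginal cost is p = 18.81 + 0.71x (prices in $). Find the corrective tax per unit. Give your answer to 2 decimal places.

Social marginal cost = private MC + MEC = 19.33 + 1.38x.
Set SMC = demand: 19.33 + 1.38x = 214.94 - 2.39x → x* = 51.8859.
The Pigouvian tax equals MEC at x*: 0.52 + 0.67×51.8859 = 35.2836.

tax = $35.28 per unit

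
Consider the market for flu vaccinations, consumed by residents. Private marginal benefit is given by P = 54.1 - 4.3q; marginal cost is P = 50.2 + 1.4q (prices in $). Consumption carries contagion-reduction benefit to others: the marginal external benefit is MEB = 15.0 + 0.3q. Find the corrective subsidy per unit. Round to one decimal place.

subsidy = $16.1 per unit

Social marginal benefit = demand + MEB = 69.1 - 4.0q.
Set SMB = MC: 69.1 - 4.0q = 50.2 + 1.4q → q* = 3.5000.
The Pigouvian subsidy equals MEB at q*: 15.0 + 0.3×3.5000 = 16.0500.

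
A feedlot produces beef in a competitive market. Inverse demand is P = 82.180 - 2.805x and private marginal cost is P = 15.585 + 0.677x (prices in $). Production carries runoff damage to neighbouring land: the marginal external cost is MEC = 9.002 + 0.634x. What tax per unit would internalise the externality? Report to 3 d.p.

tax = $17.873 per unit

Social marginal cost = private MC + MEC = 24.587 + 1.311x.
Set SMC = demand: 24.587 + 1.311x = 82.180 - 2.805x → x* = 13.9925.
The Pigouvian tax equals MEC at x*: 9.002 + 0.634×13.9925 = 17.8732.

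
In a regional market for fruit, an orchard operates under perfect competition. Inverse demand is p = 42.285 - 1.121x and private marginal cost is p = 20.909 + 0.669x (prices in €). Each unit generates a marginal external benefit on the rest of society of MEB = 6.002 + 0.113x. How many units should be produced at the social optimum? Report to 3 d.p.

Social marginal cost = private MC − MEB = 14.907 + 0.556x.
Set SMC = demand: 14.907 + 0.556x = 42.285 - 1.121x → x* = 16.3256.

x* = 16.326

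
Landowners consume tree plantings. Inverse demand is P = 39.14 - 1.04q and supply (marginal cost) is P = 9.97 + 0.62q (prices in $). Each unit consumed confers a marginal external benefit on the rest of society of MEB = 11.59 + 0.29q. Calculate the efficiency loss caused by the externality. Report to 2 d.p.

Market equilibrium (private): 9.97 + 0.62q = 39.14 - 1.04q → q_m = 17.5723.
Social marginal benefit = demand + MEB = 50.73 - 0.75q.
Set SMB = MC: 50.73 - 0.75q = 9.97 + 0.62q → q* = 29.7518.
Height of the DWL triangle at q_m is SMB(q_m) − MC(q_m) = MEB(q_m) = 16.6860.
DWL = ½ × 12.1795 × 16.6860 = 101.6136.

DWL = $101.61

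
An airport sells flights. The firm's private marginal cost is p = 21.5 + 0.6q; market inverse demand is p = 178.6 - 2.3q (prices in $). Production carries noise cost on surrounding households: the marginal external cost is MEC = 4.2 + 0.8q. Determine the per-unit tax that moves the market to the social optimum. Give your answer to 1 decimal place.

tax = $37.3 per unit

Social marginal cost = private MC + MEC = 25.7 + 1.4q.
Set SMC = demand: 25.7 + 1.4q = 178.6 - 2.3q → q* = 41.3243.
The Pigouvian tax equals MEC at q*: 4.2 + 0.8×41.3243 = 37.2594.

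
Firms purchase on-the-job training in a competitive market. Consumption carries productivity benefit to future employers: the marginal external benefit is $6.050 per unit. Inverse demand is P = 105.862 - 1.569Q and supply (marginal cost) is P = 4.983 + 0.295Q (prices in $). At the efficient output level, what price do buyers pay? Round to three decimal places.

P = $15.856

Social marginal benefit = demand + MEB = 111.912 - 1.569Q.
Set SMB = MC: 111.912 - 1.569Q = 4.983 + 0.295Q → Q* = 57.3653.
Consumer price on the demand curve at Q*: 105.862 − 1.569×57.3653 = 15.8558.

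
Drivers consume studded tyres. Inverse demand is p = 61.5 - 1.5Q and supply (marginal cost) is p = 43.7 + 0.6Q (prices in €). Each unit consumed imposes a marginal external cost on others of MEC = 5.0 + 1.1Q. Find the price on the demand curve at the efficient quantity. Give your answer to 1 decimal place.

P = €55.5

Social marginal benefit = demand − MEC = 56.5 - 2.6Q.
Set SMB = MC: 56.5 - 2.6Q = 43.7 + 0.6Q → Q* = 4.0000.
Consumer price on the demand curve at Q*: 61.5 − 1.5×4.0000 = 55.5000.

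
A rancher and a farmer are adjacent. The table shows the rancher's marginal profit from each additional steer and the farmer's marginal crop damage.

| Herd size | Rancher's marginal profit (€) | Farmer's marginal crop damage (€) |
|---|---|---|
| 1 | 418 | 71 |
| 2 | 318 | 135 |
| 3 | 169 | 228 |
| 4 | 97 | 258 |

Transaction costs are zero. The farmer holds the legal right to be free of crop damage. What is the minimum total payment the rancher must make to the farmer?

Efficient level: marginal profit ≥ marginal crop damage through level 2, so k* = 2.
With the farmer holding the right, the rancher must at least compensate total damage at k*: 71 + 135 = 206.

€206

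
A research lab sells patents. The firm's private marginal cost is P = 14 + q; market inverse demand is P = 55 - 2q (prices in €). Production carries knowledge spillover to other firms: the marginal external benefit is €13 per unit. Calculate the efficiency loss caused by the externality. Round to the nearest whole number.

DWL = €28

Market equilibrium (private): 14 + q = 55 - 2q → q_m = 13.6667.
Social marginal cost = private MC − MEB = 1 + q.
Set SMC = demand: 1 + q = 55 - 2q → q* = 18.0000.
The welfare-loss triangle has base |q_m − q*| and height MEB(q_m) (the vertical gap between SMC and demand is zero at q* and MEB at q_m).
DWL = ½ × 4.3333 × 13.0000 = 28.1665.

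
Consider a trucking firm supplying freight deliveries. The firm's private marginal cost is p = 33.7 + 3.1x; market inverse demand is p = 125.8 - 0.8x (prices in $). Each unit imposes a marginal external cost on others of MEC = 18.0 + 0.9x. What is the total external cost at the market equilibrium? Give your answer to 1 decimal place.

Market equilibrium (private): 33.7 + 3.1x = 125.8 - 0.8x → x_m = 23.6154.
Total external cost = ∫₀^{x_m} (18.0 + 0.9x) dx = 18.0×23.6154 + ½×0.9×23.6154² = 676.0364.

$676.0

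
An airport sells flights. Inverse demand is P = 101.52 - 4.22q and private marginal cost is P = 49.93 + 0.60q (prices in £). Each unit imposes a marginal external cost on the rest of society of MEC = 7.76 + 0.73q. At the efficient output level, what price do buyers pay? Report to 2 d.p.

P = £68.19

Social marginal cost = private MC + MEC = 57.69 + 1.33q.
Set SMC = demand: 57.69 + 1.33q = 101.52 - 4.22q → q* = 7.8973.
Consumer price on the demand curve at q*: 101.52 − 4.22×7.8973 = 68.1934.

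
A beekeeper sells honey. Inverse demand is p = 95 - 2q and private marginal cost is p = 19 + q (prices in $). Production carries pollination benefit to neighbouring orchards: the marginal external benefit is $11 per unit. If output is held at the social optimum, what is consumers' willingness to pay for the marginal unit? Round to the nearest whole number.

P = $37

Social marginal cost = private MC − MEB = 8 + q.
Set SMC = demand: 8 + q = 95 - 2q → q* = 29.0000.
Consumer price on the demand curve at q*: 95 − 2×29.0000 = 37.0000.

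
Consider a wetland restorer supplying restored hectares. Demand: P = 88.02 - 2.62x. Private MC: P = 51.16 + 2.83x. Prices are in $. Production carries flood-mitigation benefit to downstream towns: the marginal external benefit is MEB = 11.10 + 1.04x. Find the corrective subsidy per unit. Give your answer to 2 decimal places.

Social marginal cost = private MC − MEB = 40.06 + 1.79x.
Set SMC = demand: 40.06 + 1.79x = 88.02 - 2.62x → x* = 10.8753.
The Pigouvian subsidy equals MEB at x*: 11.10 + 1.04×10.8753 = 22.4103.

subsidy = $22.41 per unit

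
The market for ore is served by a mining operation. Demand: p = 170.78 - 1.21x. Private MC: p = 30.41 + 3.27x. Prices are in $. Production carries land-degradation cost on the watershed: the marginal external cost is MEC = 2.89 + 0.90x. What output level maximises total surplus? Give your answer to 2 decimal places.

Social marginal cost = private MC + MEC = 33.30 + 4.17x.
Set SMC = demand: 33.30 + 4.17x = 170.78 - 1.21x → x* = 25.5539.

x* = 25.55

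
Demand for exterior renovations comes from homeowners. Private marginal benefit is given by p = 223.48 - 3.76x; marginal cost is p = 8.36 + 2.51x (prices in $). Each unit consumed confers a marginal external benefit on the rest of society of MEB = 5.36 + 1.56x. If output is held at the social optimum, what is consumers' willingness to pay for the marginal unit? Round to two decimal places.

P = $47.47

Social marginal benefit = demand + MEB = 228.84 - 2.20x.
Set SMB = MC: 228.84 - 2.20x = 8.36 + 2.51x → x* = 46.8110.
Consumer price on the demand curve at x*: 223.48 − 3.76×46.8110 = 47.4706.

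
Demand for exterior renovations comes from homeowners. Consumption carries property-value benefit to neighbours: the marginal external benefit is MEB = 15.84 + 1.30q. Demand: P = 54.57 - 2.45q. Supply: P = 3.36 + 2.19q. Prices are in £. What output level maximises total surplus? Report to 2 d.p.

Social marginal benefit = demand + MEB = 70.41 - 1.15q.
Set SMB = MC: 70.41 - 1.15q = 3.36 + 2.19q → q* = 20.0749.

q* = 20.07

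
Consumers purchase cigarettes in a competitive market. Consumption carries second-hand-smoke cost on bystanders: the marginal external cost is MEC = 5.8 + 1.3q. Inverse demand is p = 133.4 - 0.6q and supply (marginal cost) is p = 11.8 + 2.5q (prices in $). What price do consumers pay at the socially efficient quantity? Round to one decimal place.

Social marginal benefit = demand − MEC = 127.6 - 1.9q.
Set SMB = MC: 127.6 - 1.9q = 11.8 + 2.5q → q* = 26.3182.
Consumer price on the demand curve at q*: 133.4 − 0.6×26.3182 = 117.6091.

P = $117.6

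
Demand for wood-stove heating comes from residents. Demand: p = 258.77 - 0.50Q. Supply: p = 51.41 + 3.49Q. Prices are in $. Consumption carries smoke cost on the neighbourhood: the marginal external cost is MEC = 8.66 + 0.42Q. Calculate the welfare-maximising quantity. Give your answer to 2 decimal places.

Q* = 45.06

Social marginal benefit = demand − MEC = 250.11 - 0.92Q.
Set SMB = MC: 250.11 - 0.92Q = 51.41 + 3.49Q → Q* = 45.0567.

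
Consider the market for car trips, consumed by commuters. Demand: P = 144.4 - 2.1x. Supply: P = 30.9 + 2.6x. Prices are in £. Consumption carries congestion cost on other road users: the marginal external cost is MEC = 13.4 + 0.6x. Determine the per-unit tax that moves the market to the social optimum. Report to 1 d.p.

Social marginal benefit = demand − MEC = 131.0 - 2.7x.
Set SMB = MC: 131.0 - 2.7x = 30.9 + 2.6x → x* = 18.8868.
The Pigouvian tax equals MEC at x*: 13.4 + 0.6×18.8868 = 24.7321.

tax = £24.7 per unit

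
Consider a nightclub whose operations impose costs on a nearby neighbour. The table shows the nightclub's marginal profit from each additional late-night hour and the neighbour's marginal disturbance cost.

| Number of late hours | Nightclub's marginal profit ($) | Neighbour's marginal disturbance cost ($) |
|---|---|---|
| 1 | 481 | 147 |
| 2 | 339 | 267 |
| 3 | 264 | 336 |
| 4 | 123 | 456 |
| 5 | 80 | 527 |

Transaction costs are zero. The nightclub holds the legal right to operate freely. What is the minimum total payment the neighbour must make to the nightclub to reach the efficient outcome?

Left alone the nightclub would choose level 5 (marginal profit stays positive).
Efficient level: k* = 2 (marginal profit ≥ marginal disturbance cost through 2).
The neighbour must at least cover the nightclub's forgone profit from cutting 5→2: 264 + 123 + 80 = 467.

$467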